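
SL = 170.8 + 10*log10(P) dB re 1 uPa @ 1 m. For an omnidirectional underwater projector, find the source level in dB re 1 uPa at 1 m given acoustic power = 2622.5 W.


SL = 170.8 + 10*log10(2622.5) = 170.8 + 34.19 = 204.99

204.99 dB


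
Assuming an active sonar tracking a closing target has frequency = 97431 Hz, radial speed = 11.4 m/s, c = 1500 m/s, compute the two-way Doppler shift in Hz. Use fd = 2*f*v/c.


1480.95 Hz


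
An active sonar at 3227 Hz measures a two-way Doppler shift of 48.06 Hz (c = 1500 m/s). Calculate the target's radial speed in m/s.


From fd = 2*f*v/c, v = c*fd/(2*f) = 1500 * 48.06 / (2*3227) = 11.17

11.17 m/s


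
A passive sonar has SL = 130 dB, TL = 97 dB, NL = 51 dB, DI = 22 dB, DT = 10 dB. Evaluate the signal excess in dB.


SE = SL - TL - NL + DI - DT = 130 - 97 - 51 + 22 - 10 = -6

-6 dB


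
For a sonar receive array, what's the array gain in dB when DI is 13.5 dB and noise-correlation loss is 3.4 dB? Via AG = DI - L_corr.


AG = DI - L_corr = 13.5 - 3.4 = 10.1

10.1 dB


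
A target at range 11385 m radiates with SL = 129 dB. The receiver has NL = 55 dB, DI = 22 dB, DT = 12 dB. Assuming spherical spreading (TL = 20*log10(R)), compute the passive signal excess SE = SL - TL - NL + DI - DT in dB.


2.87 dB


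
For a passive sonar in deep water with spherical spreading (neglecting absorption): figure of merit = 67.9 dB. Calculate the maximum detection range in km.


At max range FOM = TL, so 20*log10(R) = 67.9
R = 10^(67.9/20) = 2483.13 m = 2.48 km

2.48 km


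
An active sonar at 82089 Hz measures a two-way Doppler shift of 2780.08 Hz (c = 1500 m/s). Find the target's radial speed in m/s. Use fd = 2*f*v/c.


25.4 m/s


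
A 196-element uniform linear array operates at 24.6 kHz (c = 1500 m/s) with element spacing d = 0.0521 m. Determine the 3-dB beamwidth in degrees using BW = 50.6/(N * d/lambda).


0.3 deg


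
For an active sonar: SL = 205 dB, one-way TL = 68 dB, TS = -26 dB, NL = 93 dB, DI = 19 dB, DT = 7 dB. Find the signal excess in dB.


SE = SL - 2*TL + TS - NL + DI - DT = 205 - 2*68 + (-26) - 93 + 19 - 7 = -38

-38 dB


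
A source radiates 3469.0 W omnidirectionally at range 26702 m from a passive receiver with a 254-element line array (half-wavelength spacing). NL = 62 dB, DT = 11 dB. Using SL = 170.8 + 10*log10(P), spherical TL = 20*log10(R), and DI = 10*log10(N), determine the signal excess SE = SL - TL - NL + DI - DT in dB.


Step 1: SL = 170.8 + 10*log10(3469.0) = 206.2 dB
Step 2: TL = 20*log10(26702) = 88.53 dB
Step 3: DI = 10*log10(254) = 24.05 dB
Step 4: SE = SL - TL - NL + DI - DT = 206.2 - 88.53 - 62 + 24.05 - 11 = 68.72

68.72 dB


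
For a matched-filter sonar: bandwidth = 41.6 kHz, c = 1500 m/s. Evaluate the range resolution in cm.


dR = c/(2*BW) = 1500 / (2 * 41.6e3) = 0.018 m = 1.8 cm

1.8 cm


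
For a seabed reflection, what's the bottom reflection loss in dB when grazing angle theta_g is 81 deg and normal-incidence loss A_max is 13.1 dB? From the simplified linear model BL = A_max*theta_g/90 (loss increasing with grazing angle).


11.79 dB


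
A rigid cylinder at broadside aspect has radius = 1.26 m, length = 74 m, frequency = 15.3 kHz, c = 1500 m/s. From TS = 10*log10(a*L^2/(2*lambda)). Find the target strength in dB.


lambda = 1500/15300 = 0.09804 m
TS = 10*log10(1.26*74^2/(2*0.09804)) = 45.46

45.46 dB


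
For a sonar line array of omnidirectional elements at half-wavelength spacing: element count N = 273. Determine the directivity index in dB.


DI = 10*log10(273) = 24.36

24.36 dB


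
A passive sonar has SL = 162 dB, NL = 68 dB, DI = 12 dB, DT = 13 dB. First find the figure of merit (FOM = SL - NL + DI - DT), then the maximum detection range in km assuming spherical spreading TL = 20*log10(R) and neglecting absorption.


Step 1: FOM = SL - NL + DI - DT = 162 - 68 + 12 - 13 = 93 dB
Step 2: at max range FOM = TL = 20*log10(R), so R = 10^(93/20) = 44668.36 m = 44.67 km

44.67 km


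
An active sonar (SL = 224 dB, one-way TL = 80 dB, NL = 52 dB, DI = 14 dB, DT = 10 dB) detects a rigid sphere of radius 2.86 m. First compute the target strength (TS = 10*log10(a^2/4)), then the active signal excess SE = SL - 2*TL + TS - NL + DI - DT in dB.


Step 1: TS = 10*log10(2.86^2/4) = 3.11 dB
Step 2: SE = SL - 2*TL + TS - NL + DI - DT = 224 - 2*80 + (3.11) - 52 + 14 - 10 = 19.11

19.11 dB


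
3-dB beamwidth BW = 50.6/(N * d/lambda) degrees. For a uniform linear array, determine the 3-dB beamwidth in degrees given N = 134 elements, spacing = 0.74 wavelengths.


0.51 deg


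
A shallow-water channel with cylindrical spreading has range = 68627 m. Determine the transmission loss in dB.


48.36 dB


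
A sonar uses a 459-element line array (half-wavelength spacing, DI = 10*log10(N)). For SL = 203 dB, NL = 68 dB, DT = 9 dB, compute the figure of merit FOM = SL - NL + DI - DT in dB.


Step 1: DI = 10*log10(459) = 26.62 dB
Step 2: FOM = SL - NL + DI - DT = 203 - 68 + 26.62 - 9 = 152.62

152.62 dB


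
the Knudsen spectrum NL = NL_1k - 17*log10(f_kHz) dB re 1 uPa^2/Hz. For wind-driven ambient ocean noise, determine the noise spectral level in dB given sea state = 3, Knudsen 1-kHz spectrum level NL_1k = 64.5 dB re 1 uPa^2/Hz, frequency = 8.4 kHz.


NL = NL_1k - 17*log10(f_kHz) = 64.5 - 17*log10(8.4) = 64.5 - (15.71) = 48.79

48.79 dB


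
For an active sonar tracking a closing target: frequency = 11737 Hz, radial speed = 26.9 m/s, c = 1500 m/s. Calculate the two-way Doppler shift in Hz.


fd = 2*f*v/c = 2 * 11737 * 26.9 / 1500 = 420.97

420.97 Hz


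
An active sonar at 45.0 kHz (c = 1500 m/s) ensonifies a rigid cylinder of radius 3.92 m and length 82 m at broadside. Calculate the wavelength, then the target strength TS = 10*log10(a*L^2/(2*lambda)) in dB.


Step 1: lambda = c/f = 1500/45000 = 0.03333 m
Step 2: TS = 10*log10(a*L^2/(2*lambda)) = 10*log10(3.92*82^2/(2*0.03333)) = 55.97

55.97 dB


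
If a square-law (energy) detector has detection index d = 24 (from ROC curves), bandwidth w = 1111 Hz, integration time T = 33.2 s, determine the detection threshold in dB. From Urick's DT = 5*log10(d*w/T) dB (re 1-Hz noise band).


14.52 dB


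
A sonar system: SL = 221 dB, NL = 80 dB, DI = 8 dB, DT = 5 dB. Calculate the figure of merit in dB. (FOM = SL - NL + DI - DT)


FOM = SL - NL + DI - DT = 221 - 80 + 8 - 5 = 144

144 dB


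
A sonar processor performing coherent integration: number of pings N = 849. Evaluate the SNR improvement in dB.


29.29 dB


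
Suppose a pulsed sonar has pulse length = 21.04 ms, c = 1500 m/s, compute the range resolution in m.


15.78 m


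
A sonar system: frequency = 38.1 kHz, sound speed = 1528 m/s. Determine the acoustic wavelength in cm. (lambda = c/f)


lambda = c/f = 1528 / 38100 = 0.0401 m = 4.01 cm

4.01 cm


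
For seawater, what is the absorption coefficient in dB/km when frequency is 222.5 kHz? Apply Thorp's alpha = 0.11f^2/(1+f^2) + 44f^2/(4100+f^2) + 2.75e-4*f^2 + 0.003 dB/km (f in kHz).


f^2 = 49506.25
alpha = 0.11*49506.25/(1+49506.25) + 44*49506.25/(4100+49506.25) + 2.75e-4*49506.25 + 0.003 = 54.362

54.362 dB/km


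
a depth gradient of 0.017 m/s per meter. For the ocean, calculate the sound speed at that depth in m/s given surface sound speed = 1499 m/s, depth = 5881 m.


c = 1499 + 0.017 * 5881 = 1598.977

1598.977 m/s


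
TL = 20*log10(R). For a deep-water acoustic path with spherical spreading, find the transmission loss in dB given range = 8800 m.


78.89 dB


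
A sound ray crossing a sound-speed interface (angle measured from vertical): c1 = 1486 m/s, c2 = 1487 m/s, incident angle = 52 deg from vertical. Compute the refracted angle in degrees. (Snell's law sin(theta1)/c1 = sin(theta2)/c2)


52.05 deg


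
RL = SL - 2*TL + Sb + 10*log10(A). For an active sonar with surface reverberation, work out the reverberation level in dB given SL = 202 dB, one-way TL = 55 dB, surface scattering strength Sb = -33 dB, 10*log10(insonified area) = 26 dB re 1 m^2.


85 dB


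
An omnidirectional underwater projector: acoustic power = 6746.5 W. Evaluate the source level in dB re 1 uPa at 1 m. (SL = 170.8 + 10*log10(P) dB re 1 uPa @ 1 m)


SL = 170.8 + 10*log10(6746.5) = 170.8 + 38.29 = 209.09

209.09 dB


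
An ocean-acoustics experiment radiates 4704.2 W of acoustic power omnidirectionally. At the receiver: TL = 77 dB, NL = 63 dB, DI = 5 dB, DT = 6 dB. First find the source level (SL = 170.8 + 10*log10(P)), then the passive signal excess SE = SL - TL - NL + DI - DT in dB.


Step 1: SL = 170.8 + 10*log10(4704.2) = 207.52 dB
Step 2: SE = SL - TL - NL + DI - DT = 207.52 - 77 - 63 + 5 - 6 = 66.52

66.52 dB


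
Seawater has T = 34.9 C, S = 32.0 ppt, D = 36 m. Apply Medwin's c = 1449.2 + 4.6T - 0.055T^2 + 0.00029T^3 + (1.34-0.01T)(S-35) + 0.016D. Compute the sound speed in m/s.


c = 1449.2 + 4.6*34.9 - 0.055*34.9^2 + 0.00029*34.9^3 + (1.34 - 0.01*34.9)*(32.0 - 35) + 0.016*36 = 1552.68

1552.68 m/s


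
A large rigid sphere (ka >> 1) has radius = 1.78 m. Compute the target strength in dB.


TS = 10*log10(1.78^2 / 4) = 10*log10(0.7921) = -1.01

-1.01 dB


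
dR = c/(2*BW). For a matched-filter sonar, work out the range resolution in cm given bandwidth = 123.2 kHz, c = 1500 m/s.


0.61 cm


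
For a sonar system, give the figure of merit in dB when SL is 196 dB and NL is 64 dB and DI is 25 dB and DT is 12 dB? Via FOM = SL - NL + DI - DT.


FOM = SL - NL + DI - DT = 196 - 64 + 25 - 12 = 145

145 dB


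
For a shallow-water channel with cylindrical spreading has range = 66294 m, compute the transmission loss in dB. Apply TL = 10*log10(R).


TL = 10*log10(66294) = 48.21

48.21 dB


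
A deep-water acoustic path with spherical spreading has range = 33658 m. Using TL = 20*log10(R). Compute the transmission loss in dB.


90.54 dB


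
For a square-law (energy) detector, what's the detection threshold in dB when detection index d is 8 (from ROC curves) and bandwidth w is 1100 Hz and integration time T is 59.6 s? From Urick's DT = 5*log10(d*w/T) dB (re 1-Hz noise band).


DT = 5*log10(d*w/T) = 5*log10(8 * 1100 / 59.6) = 5*log10(147.65) = 10.85

10.85 dB


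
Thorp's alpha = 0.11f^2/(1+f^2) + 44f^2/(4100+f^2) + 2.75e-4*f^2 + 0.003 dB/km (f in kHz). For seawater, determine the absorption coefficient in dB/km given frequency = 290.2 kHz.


65.23 dB/km


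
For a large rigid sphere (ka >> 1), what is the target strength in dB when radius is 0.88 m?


TS = 10*log10(0.88^2 / 4) = 10*log10(0.1936) = -7.13

-7.13 dB


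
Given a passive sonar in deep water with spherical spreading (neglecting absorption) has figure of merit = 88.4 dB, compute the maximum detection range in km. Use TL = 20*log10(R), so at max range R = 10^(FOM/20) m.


26.3 km


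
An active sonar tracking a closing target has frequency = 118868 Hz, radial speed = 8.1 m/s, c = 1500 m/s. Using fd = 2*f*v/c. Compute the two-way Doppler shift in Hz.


fd = 2*f*v/c = 2 * 118868 * 8.1 / 1500 = 1283.77

1283.77 Hz


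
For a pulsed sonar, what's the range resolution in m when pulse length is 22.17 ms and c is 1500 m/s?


dR = c*tau/2 = 1500 * 22.17e-3 / 2 = 16.6275

16.6275 m


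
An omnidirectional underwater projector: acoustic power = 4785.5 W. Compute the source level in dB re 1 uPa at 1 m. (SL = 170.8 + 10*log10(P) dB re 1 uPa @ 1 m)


207.6 dB


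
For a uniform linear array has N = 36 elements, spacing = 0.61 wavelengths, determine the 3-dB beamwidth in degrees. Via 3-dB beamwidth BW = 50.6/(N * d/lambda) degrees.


2.3 deg


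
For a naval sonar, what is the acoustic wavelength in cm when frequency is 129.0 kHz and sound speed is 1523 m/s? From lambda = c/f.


1.18 cm


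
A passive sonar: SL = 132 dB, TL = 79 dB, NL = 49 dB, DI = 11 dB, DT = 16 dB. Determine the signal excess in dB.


-1 dB


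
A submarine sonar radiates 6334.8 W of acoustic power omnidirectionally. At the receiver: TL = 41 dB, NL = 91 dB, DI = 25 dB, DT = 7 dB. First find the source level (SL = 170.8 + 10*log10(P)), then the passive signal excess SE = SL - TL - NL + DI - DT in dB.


Step 1: SL = 170.8 + 10*log10(6334.8) = 208.82 dB
Step 2: SE = SL - TL - NL + DI - DT = 208.82 - 41 - 91 + 25 - 7 = 94.82

94.82 dB


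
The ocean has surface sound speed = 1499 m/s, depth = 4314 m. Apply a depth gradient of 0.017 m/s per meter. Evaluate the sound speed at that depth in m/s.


c = 1499 + 0.017 * 4314 = 1572.338

1572.338 m/s


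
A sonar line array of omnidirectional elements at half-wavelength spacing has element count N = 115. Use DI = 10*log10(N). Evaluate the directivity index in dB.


DI = 10*log10(115) = 20.61

20.61 dB


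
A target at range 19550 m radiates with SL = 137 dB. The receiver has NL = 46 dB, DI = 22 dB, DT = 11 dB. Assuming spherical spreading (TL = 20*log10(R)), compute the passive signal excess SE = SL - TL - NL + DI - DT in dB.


Step 1: TL = 20*log10(19550) = 85.82 dB
Step 2: SE = 137 - 85.82 - 46 + 22 - 11 = 16.18

16.18 dB


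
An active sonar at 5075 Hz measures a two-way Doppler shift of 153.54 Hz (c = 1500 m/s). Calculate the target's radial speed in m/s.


From fd = 2*f*v/c, v = c*fd/(2*f) = 1500 * 153.54 / (2*5075) = 22.69

22.69 m/s


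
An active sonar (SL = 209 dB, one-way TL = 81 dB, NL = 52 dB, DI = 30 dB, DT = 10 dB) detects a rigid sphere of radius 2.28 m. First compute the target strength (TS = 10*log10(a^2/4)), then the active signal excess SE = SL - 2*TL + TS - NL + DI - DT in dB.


Step 1: TS = 10*log10(2.28^2/4) = 1.14 dB
Step 2: SE = SL - 2*TL + TS - NL + DI - DT = 209 - 2*81 + (1.14) - 52 + 30 - 10 = 16.14

16.14 dB


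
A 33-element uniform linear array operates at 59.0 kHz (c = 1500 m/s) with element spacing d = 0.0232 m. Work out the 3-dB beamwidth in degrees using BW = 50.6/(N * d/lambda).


Step 1: lambda = 1500/59000 = 0.02542 m
Step 2: d/lambda = 0.0232/0.02542 = 0.9127
Step 3: BW = 50.6/(N * d/lambda) = 50.6/(33 * 0.9127) = 1.68

1.68 deg


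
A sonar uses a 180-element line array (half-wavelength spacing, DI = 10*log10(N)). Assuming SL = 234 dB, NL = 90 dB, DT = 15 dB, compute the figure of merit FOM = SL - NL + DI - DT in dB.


Step 1: DI = 10*log10(180) = 22.55 dB
Step 2: FOM = SL - NL + DI - DT = 234 - 90 + 22.55 - 15 = 151.55

151.55 dB


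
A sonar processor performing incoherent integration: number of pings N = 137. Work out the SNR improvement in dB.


Gain = 5*log10(137) = 10.68

10.68 dB


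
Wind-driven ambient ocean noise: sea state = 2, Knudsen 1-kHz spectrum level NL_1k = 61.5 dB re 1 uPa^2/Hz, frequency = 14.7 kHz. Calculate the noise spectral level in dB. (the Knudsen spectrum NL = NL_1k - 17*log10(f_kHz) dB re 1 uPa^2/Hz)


NL = NL_1k - 17*log10(f_kHz) = 61.5 - 17*log10(14.7) = 61.5 - (19.84) = 41.66

41.66 dB


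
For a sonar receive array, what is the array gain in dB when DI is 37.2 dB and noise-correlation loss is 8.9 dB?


AG = DI - L_corr = 37.2 - 8.9 = 28.3

28.3 dB


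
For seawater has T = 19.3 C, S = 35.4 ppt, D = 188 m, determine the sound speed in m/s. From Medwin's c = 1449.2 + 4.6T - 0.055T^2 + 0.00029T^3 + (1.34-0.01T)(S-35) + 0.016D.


c = 1449.2 + 4.6*19.3 - 0.055*19.3^2 + 0.00029*19.3^3 + (1.34 - 0.01*19.3)*(35.4 - 35) + 0.016*188 = 1523.04

1523.04 m/s


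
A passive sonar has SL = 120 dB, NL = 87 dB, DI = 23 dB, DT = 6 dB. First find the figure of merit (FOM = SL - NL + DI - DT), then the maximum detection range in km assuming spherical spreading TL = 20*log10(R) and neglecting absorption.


Step 1: FOM = SL - NL + DI - DT = 120 - 87 + 23 - 6 = 50 dB
Step 2: at max range FOM = TL = 20*log10(R), so R = 10^(50/20) = 316.23 m = 0.32 km

0.32 km


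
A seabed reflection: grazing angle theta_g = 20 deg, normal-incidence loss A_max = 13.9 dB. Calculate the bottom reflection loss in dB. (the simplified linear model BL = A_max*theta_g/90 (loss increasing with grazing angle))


BL = A_max * theta_g / 90 = 13.9 * 20 / 90 = 3.09

3.09 dB


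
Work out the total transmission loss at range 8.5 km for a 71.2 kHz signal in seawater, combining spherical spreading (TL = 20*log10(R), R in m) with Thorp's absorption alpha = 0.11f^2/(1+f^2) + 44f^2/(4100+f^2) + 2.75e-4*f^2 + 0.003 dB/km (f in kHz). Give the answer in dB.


Step 1 (Thorp): alpha = 0.11*5069.44/(1+5069.44) + 44*5069.44/(4100+5069.44) + 2.75e-4*5069.44 + 0.003 = 25.833 dB/km
Step 2: TL_spread = 20*log10(8500) = 78.59 dB
Step 3: TL_abs = alpha*R = 25.833 * 8.5 = 219.58 dB
Step 4: TL_total = 78.59 + 219.58 = 298.17

298.17 dB


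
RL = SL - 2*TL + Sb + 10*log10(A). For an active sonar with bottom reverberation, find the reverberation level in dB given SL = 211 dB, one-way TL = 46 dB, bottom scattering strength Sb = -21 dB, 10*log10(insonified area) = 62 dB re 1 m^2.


RL = SL - 2*TL + Sb + 10*log10(A) = 211 - 2*46 + (-21) + 62 = 160

160 dB


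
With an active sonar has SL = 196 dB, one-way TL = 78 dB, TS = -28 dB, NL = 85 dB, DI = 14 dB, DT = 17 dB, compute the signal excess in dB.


SE = SL - 2*TL + TS - NL + DI - DT = 196 - 2*78 + (-28) - 85 + 14 - 17 = -76

-76 dB


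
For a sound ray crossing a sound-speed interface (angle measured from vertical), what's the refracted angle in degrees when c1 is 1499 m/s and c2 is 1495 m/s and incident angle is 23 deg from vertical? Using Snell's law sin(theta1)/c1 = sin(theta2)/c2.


22.94 deg


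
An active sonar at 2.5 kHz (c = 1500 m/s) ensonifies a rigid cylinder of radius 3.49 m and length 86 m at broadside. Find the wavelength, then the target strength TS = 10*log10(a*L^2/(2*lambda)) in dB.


Step 1: lambda = c/f = 1500/2500 = 0.6 m
Step 2: TS = 10*log10(a*L^2/(2*lambda)) = 10*log10(3.49*86^2/(2*0.6)) = 43.33

43.33 dB


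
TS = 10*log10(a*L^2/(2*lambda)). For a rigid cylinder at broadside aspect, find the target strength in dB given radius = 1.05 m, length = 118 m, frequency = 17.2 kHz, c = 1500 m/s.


lambda = 1500/17200 = 0.08721 m
TS = 10*log10(1.05*118^2/(2*0.08721)) = 49.23

49.23 dB


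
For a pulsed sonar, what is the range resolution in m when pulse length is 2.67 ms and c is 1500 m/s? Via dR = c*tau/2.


dR = c*tau/2 = 1500 * 2.67e-3 / 2 = 2.0025

2.0025 m


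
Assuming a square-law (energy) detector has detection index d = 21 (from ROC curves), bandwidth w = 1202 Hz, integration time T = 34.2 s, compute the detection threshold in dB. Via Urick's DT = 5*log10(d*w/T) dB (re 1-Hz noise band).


DT = 5*log10(d*w/T) = 5*log10(21 * 1202 / 34.2) = 5*log10(738.07) = 14.34

14.34 dB


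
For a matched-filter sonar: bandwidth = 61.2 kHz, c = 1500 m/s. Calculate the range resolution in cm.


dR = c/(2*BW) = 1500 / (2 * 61.2e3) = 0.0123 m = 1.23 cm

1.23 cm


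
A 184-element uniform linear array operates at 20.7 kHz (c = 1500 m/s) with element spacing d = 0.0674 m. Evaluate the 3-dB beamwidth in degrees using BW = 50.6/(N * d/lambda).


Step 1: lambda = 1500/20700 = 0.07246 m
Step 2: d/lambda = 0.0674/0.07246 = 0.9302
Step 3: BW = 50.6/(N * d/lambda) = 50.6/(184 * 0.9302) = 0.3

0.3 deg


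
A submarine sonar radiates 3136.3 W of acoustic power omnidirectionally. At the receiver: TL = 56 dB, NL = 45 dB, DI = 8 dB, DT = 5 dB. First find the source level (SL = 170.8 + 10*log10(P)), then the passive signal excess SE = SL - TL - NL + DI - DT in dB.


Step 1: SL = 170.8 + 10*log10(3136.3) = 205.76 dB
Step 2: SE = SL - TL - NL + DI - DT = 205.76 - 56 - 45 + 8 - 5 = 107.76

107.76 dB


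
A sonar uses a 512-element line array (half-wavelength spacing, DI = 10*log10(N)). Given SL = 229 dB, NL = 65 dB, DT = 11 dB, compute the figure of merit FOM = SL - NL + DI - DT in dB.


180.09 dB


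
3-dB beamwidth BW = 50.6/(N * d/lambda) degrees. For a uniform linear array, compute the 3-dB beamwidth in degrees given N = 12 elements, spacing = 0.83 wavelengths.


BW = 50.6 / (12 * 0.83) = 50.6 / 9.96 = 5.08

5.08 deg


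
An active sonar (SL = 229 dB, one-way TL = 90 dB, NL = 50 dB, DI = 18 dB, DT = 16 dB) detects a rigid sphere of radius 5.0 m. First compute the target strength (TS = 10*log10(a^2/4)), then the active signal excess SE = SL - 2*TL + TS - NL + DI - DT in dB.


Step 1: TS = 10*log10(5.0^2/4) = 7.96 dB
Step 2: SE = SL - 2*TL + TS - NL + DI - DT = 229 - 2*90 + (7.96) - 50 + 18 - 16 = 8.96

8.96 dB


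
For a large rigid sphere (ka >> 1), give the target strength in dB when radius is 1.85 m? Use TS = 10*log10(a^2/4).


TS = 10*log10(1.85^2 / 4) = 10*log10(0.855625) = -0.68

-0.68 dB


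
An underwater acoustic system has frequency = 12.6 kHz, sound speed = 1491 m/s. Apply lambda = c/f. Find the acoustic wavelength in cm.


11.83 cm


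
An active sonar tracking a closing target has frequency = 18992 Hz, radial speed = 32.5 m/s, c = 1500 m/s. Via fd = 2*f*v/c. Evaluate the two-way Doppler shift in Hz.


822.99 Hz


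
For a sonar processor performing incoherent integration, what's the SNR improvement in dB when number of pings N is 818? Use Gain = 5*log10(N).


Gain = 5*log10(818) = 14.56

14.56 dB


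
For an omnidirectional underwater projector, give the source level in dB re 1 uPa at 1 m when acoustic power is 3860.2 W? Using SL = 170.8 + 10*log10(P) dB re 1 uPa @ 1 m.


206.67 dB


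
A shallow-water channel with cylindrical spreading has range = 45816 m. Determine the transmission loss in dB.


46.61 dB


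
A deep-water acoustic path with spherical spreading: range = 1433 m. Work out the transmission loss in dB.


63.12 dB


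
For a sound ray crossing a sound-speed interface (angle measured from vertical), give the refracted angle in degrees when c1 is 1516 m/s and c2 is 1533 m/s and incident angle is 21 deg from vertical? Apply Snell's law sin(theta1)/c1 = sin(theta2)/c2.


sin(theta2) = (c2/c1)*sin(theta1) = (1533/1516)*sin(21 deg) = 0.36239
theta2 = arcsin(0.36239) = 21.25

21.25 deg


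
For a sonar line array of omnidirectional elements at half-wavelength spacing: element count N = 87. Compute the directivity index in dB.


DI = 10*log10(87) = 19.4

19.4 dB


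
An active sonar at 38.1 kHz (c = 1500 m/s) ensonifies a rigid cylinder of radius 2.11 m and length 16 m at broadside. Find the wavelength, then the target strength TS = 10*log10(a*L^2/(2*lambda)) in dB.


Step 1: lambda = c/f = 1500/38100 = 0.03937 m
Step 2: TS = 10*log10(a*L^2/(2*lambda)) = 10*log10(2.11*16^2/(2*0.03937)) = 38.36

38.36 dB


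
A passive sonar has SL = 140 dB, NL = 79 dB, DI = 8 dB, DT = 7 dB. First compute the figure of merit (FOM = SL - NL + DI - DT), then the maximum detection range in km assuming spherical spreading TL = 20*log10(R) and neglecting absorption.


Step 1: FOM = SL - NL + DI - DT = 140 - 79 + 8 - 7 = 62 dB
Step 2: at max range FOM = TL = 20*log10(R), so R = 10^(62/20) = 1258.93 m = 1.26 km

1.26 km


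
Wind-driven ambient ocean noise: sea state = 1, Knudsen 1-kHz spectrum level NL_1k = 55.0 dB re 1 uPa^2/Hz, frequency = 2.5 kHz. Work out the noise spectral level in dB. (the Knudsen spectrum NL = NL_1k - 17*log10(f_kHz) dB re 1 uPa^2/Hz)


48.24 dB


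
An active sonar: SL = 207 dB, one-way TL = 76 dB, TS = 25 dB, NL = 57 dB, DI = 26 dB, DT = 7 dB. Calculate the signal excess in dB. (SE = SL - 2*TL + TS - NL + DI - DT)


SE = SL - 2*TL + TS - NL + DI - DT = 207 - 2*76 + (25) - 57 + 26 - 7 = 42

42 dB


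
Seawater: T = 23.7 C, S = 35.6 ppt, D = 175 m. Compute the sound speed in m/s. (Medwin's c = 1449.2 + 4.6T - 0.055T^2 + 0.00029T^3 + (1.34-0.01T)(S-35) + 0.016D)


c = 1449.2 + 4.6*23.7 - 0.055*23.7^2 + 0.00029*23.7^3 + (1.34 - 0.01*23.7)*(35.6 - 35) + 0.016*175 = 1534.65

1534.65 m/s


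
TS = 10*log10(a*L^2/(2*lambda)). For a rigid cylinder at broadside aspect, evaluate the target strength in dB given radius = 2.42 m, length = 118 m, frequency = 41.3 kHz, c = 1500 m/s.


lambda = 1500/41300 = 0.03632 m
TS = 10*log10(2.42*118^2/(2*0.03632)) = 56.66

56.66 dB


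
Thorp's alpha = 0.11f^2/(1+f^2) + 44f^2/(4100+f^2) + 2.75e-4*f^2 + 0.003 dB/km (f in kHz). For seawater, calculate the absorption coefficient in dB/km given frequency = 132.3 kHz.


f^2 = 17503.29
alpha = 0.11*17503.29/(1+17503.29) + 44*17503.29/(4100+17503.29) + 2.75e-4*17503.29 + 0.003 = 40.576

40.576 dB/km


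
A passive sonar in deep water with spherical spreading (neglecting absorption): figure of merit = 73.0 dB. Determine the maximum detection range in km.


4.47 km


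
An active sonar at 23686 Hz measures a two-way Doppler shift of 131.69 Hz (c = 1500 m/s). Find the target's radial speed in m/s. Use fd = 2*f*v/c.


From fd = 2*f*v/c, v = c*fd/(2*f) = 1500 * 131.69 / (2*23686) = 4.17

4.17 m/s


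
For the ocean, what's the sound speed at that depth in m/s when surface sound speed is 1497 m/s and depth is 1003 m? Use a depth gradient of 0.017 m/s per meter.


1514.051 m/s


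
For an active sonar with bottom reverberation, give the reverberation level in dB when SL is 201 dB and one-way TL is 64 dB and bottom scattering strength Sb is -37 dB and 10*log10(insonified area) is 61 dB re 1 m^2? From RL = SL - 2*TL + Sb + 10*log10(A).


RL = SL - 2*TL + Sb + 10*log10(A) = 201 - 2*64 + (-37) + 61 = 97

97 dB


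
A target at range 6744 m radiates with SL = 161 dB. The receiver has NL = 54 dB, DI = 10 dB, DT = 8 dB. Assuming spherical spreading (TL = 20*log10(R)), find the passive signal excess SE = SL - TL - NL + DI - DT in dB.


Step 1: TL = 20*log10(6744) = 76.58 dB
Step 2: SE = 161 - 76.58 - 54 + 10 - 8 = 32.42

32.42 dB


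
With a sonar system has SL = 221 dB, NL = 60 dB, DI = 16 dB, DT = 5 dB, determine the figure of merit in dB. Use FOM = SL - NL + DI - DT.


172 dB


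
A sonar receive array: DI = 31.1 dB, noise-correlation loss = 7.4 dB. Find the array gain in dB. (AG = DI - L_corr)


AG = DI - L_corr = 31.1 - 7.4 = 23.7

23.7 dB


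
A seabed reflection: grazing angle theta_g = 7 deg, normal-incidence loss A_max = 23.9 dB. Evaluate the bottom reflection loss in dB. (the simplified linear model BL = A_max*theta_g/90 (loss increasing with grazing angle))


BL = A_max * theta_g / 90 = 23.9 * 7 / 90 = 1.86

1.86 dB


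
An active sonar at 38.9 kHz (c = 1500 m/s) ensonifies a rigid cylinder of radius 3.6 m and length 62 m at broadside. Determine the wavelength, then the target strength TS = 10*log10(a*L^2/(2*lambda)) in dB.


Step 1: lambda = c/f = 1500/38900 = 0.03856 m
Step 2: TS = 10*log10(a*L^2/(2*lambda)) = 10*log10(3.6*62^2/(2*0.03856)) = 52.54

52.54 dB


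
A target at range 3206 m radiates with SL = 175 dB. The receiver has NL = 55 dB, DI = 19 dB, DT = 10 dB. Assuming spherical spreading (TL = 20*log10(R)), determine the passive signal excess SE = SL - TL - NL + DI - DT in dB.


Step 1: TL = 20*log10(3206) = 70.12 dB
Step 2: SE = 175 - 70.12 - 55 + 19 - 10 = 58.88

58.88 dB


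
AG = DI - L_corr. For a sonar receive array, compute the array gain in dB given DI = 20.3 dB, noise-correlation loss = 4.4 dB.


AG = DI - L_corr = 20.3 - 4.4 = 15.9

15.9 dB


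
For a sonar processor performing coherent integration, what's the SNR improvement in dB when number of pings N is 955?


Gain = 10*log10(955) = 29.8

29.8 dB


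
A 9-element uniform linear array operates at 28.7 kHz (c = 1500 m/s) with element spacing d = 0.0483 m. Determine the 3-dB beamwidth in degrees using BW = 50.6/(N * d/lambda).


6.08 deg


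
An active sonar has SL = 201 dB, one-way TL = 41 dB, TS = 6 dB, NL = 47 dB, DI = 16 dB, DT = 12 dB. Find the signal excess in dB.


SE = SL - 2*TL + TS - NL + DI - DT = 201 - 2*41 + (6) - 47 + 16 - 12 = 82

82 dB


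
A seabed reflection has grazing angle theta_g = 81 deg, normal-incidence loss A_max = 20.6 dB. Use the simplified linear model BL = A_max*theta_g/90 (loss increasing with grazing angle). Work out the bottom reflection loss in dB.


18.54 dB


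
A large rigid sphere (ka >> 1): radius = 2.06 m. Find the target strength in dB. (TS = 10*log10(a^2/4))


TS = 10*log10(2.06^2 / 4) = 10*log10(1.0609) = 0.26

0.26 dB


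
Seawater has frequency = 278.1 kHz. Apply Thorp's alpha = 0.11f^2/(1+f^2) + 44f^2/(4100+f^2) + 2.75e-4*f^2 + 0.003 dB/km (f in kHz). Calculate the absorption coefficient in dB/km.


f^2 = 77339.61
alpha = 0.11*77339.61/(1+77339.61) + 44*77339.61/(4100+77339.61) + 2.75e-4*77339.61 + 0.003 = 63.166

63.166 dB/km


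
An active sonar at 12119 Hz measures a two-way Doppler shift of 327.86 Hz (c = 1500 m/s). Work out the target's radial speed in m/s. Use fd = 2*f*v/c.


From fd = 2*f*v/c, v = c*fd/(2*f) = 1500 * 327.86 / (2*12119) = 20.29

20.29 m/s


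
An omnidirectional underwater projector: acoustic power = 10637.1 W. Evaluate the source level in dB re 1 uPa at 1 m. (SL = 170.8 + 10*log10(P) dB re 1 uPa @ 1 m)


SL = 170.8 + 10*log10(10637.1) = 170.8 + 40.27 = 211.07

211.07 dB


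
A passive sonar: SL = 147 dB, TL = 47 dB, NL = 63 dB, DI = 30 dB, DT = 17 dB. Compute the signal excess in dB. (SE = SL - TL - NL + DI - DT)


SE = SL - TL - NL + DI - DT = 147 - 47 - 63 + 30 - 17 = 50

50 dB


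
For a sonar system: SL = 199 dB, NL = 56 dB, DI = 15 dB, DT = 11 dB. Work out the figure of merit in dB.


147 dB


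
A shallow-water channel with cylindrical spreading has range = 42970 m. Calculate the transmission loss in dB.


TL = 10*log10(42970) = 46.33

46.33 dB


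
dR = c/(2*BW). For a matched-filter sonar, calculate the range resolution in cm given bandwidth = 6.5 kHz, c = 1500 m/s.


dR = c/(2*BW) = 1500 / (2 * 6.5e3) = 0.1154 m = 11.54 cm

11.54 cm


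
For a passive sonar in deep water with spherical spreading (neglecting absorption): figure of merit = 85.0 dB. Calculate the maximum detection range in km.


At max range FOM = TL, so 20*log10(R) = 85.0
R = 10^(85.0/20) = 17782.79 m = 17.78 km

17.78 km


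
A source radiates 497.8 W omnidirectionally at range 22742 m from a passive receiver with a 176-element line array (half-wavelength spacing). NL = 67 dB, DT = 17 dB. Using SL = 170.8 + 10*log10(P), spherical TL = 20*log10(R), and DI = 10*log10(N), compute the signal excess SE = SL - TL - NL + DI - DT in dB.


Step 1: SL = 170.8 + 10*log10(497.8) = 197.77 dB
Step 2: TL = 20*log10(22742) = 87.14 dB
Step 3: DI = 10*log10(176) = 22.46 dB
Step 4: SE = SL - TL - NL + DI - DT = 197.77 - 87.14 - 67 + 22.46 - 17 = 49.09

49.09 dB


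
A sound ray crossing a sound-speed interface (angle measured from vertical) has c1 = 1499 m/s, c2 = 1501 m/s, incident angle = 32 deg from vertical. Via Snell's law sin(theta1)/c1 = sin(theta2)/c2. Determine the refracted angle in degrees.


32.05 deg


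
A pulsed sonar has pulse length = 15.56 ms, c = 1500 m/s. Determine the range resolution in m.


dR = c*tau/2 = 1500 * 15.56e-3 / 2 = 11.67

11.67 m


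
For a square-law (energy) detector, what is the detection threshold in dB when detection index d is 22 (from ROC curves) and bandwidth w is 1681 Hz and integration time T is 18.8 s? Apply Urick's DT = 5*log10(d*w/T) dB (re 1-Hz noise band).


DT = 5*log10(d*w/T) = 5*log10(22 * 1681 / 18.8) = 5*log10(1967.13) = 16.47

16.47 dB


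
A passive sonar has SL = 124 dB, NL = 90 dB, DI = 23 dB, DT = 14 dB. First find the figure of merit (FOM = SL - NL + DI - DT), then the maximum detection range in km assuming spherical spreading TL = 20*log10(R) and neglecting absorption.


Step 1: FOM = SL - NL + DI - DT = 124 - 90 + 23 - 14 = 43 dB
Step 2: at max range FOM = TL = 20*log10(R), so R = 10^(43/20) = 141.25 m = 0.14 km

0.14 km


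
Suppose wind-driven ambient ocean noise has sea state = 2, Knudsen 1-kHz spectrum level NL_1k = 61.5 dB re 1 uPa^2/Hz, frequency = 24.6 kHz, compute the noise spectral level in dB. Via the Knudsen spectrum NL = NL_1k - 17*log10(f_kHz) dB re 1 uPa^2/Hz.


NL = NL_1k - 17*log10(f_kHz) = 61.5 - 17*log10(24.6) = 61.5 - (23.65) = 37.85

37.85 dB


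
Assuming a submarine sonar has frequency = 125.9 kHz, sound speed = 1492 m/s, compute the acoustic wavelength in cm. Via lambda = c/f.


1.19 cm


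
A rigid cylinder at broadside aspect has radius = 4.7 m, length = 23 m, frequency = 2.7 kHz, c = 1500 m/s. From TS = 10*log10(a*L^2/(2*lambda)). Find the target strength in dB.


lambda = 1500/2700 = 0.55556 m
TS = 10*log10(4.7*23^2/(2*0.55556)) = 33.5

33.5 dB


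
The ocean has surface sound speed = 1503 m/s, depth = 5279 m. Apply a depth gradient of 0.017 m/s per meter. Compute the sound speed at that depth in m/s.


c = 1503 + 0.017 * 5279 = 1592.743

1592.743 m/s


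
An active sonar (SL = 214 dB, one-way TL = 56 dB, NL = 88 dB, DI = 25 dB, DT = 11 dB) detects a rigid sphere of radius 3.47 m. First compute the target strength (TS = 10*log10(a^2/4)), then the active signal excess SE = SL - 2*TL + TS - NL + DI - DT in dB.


Step 1: TS = 10*log10(3.47^2/4) = 4.79 dB
Step 2: SE = SL - 2*TL + TS - NL + DI - DT = 214 - 2*56 + (4.79) - 88 + 25 - 11 = 32.79

32.79 dB


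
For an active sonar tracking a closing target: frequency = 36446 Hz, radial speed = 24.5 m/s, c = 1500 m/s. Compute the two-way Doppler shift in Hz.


1190.57 Hz


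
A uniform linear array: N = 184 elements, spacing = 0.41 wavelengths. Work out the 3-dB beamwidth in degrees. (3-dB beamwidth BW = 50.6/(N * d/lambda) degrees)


BW = 50.6 / (184 * 0.41) = 50.6 / 75.44 = 0.67

0.67 deg


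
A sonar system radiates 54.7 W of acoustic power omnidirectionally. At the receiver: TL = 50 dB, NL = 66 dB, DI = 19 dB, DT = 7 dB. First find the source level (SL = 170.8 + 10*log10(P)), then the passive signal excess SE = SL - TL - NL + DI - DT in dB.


Step 1: SL = 170.8 + 10*log10(54.7) = 188.18 dB
Step 2: SE = SL - TL - NL + DI - DT = 188.18 - 50 - 66 + 19 - 7 = 84.18

84.18 dB


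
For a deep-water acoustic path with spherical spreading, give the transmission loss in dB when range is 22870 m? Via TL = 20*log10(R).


TL = 20*log10(22870) = 87.19

87.19 dB


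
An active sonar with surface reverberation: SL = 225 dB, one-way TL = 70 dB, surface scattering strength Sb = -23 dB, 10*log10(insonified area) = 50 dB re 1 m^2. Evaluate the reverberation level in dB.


RL = SL - 2*TL + Sb + 10*log10(A) = 225 - 2*70 + (-23) + 50 = 112

112 dB


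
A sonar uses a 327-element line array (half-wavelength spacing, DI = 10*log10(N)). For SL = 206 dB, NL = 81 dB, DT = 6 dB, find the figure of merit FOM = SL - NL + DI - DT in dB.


Step 1: DI = 10*log10(327) = 25.15 dB
Step 2: FOM = SL - NL + DI - DT = 206 - 81 + 25.15 - 6 = 144.15

144.15 dB


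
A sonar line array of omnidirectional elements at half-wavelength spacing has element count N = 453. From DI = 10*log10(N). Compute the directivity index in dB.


26.56 dB


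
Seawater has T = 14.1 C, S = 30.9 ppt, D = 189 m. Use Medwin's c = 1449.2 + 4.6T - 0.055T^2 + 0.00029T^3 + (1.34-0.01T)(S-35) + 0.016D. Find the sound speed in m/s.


c = 1449.2 + 4.6*14.1 - 0.055*14.1^2 + 0.00029*14.1^3 + (1.34 - 0.01*14.1)*(30.9 - 35) + 0.016*189 = 1502.05

1502.05 m/s


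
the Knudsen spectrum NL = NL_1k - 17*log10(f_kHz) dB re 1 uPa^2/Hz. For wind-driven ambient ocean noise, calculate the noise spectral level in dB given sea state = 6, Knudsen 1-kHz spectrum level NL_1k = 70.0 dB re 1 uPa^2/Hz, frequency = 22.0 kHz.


47.18 dB


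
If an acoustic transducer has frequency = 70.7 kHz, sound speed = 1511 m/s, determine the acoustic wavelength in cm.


2.14 cm


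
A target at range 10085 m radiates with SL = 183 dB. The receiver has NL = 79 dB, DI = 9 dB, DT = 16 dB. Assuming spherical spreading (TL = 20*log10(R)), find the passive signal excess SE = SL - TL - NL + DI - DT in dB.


Step 1: TL = 20*log10(10085) = 80.07 dB
Step 2: SE = 183 - 80.07 - 79 + 9 - 16 = 16.93

16.93 dB


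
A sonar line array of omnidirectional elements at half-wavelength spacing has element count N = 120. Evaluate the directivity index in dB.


DI = 10*log10(120) = 20.79

20.79 dB


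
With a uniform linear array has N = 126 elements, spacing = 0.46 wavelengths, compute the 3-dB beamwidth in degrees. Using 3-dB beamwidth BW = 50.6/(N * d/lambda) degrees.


0.87 deg


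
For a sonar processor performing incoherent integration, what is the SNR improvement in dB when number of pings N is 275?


Gain = 5*log10(275) = 12.2

12.2 dB


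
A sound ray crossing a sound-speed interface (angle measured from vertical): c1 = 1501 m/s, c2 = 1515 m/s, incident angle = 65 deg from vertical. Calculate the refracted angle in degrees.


sin(theta2) = (c2/c1)*sin(theta1) = (1515/1501)*sin(65 deg) = 0.91476
theta2 = arcsin(0.91476) = 66.17

66.17 deg


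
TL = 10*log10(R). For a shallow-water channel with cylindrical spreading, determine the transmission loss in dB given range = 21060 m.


TL = 10*log10(21060) = 43.23

43.23 dB


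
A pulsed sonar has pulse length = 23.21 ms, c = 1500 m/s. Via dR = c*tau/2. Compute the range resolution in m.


17.4075 m


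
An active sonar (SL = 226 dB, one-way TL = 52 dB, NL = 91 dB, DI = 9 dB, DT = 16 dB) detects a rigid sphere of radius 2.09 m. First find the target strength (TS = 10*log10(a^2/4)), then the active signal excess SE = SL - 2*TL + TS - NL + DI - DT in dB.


Step 1: TS = 10*log10(2.09^2/4) = 0.38 dB
Step 2: SE = SL - 2*TL + TS - NL + DI - DT = 226 - 2*52 + (0.38) - 91 + 9 - 16 = 24.38

24.38 dB


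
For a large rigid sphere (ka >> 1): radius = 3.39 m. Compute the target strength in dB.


4.58 dB


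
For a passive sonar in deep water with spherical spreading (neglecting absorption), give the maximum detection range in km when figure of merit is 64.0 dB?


At max range FOM = TL, so 20*log10(R) = 64.0
R = 10^(64.0/20) = 1584.89 m = 1.58 km

1.58 km


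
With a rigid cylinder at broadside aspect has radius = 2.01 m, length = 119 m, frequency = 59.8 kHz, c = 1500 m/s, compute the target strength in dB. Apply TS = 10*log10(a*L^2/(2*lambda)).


57.54 dB


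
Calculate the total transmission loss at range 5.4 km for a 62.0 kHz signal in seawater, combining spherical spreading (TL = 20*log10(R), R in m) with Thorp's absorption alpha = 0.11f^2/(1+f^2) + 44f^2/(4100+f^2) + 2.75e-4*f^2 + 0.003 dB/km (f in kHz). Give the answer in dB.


Step 1 (Thorp): alpha = 0.11*3844.0/(1+3844.0) + 44*3844.0/(4100+3844.0) + 2.75e-4*3844.0 + 0.003 = 22.4611 dB/km
Step 2: TL_spread = 20*log10(5400) = 74.65 dB
Step 3: TL_abs = alpha*R = 22.4611 * 5.4 = 121.29 dB
Step 4: TL_total = 74.65 + 121.29 = 195.94

195.94 dB


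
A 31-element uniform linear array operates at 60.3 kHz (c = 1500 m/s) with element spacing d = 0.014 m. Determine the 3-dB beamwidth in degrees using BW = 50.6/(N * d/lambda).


Step 1: lambda = 1500/60300 = 0.02488 m
Step 2: d/lambda = 0.014/0.02488 = 0.5627
Step 3: BW = 50.6/(N * d/lambda) = 50.6/(31 * 0.5627) = 2.9

2.9 deg


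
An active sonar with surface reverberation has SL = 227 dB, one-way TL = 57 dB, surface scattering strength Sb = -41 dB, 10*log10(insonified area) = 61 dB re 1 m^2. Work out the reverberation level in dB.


133 dB


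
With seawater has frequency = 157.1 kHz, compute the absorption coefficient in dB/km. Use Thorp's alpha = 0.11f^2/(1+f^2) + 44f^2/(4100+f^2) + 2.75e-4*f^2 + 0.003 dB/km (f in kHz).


44.632 dB/km


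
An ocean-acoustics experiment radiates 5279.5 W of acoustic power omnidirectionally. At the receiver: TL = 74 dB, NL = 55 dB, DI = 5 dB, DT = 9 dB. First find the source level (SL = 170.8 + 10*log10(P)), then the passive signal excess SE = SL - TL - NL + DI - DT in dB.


Step 1: SL = 170.8 + 10*log10(5279.5) = 208.03 dB
Step 2: SE = SL - TL - NL + DI - DT = 208.03 - 74 - 55 + 5 - 9 = 75.03

75.03 dB


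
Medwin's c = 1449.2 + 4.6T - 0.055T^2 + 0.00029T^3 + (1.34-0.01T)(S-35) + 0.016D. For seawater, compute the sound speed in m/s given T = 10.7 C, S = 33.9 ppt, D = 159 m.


c = 1449.2 + 4.6*10.7 - 0.055*10.7^2 + 0.00029*10.7^3 + (1.34 - 0.01*10.7)*(33.9 - 35) + 0.016*159 = 1493.67

1493.67 m/s
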